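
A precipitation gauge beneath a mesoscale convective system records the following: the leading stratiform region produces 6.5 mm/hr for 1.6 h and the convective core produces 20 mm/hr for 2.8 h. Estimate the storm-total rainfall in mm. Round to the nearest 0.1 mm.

Total = Σ Rᵢ Δtᵢ = 6.5 × 1.6 + 20 × 2.8
      = 10.4 + 56 = 66.4 mm.

total ≈ 66.4 mm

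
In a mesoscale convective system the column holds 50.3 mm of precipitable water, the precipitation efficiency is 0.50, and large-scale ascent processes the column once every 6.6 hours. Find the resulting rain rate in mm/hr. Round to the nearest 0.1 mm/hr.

Each overturning extracts ε × PW = 0.50 × 50.3 = 25.15 mm.
Rate = ε·PW / τ = 25.15 / 6.6 h = 3.8 mm/hr.

R ≈ 3.8 mm/hr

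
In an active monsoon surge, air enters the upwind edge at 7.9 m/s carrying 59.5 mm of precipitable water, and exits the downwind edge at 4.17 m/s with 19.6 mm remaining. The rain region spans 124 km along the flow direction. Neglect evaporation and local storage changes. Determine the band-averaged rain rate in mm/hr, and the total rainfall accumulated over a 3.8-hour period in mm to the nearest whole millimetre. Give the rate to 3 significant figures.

R ≈ 11.3 mm/hr; total ≈ 43 mm

Column moisture flux per unit crosswind length is F = V × PW.
Inflow: F_in = 7.9 × 59.5 = 470.05 mm·m/s
Outflow: F_out = 4.17 × 19.6 = 81.732 mm·m/s
Steady-state rate R = (F_in − F_out)/L = (470.05 − 81.732) / 124000 m = 3.132e-03 mm/s.
R = 3.132e-03 × 3600 = 11.3 mm/hr.
Over 3.8 h: total = 11.3 × 3.8 = 42.94 ≈ 43 mm.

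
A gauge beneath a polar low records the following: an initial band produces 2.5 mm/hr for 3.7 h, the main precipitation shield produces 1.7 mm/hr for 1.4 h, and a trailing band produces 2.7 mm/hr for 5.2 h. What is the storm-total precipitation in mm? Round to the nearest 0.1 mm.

Total = Σ Rᵢ Δtᵢ = 2.5 × 3.7 + 1.7 × 1.4 + 2.7 × 5.2
      = 9.25 + 2.38 + 14.04 = 25.7 mm.

total ≈ 25.7 mm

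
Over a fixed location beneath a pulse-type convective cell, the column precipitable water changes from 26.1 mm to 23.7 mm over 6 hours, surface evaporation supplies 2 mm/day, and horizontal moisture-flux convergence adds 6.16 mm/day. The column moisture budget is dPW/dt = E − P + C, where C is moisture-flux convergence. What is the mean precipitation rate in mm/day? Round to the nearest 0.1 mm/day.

P ≈ 17.8 mm/day

dPW/dt = (23.7 − 26.1) mm / (6/24 day) = -9.600 mm/day.
P = E + C − dPW/dt = 2 + (6.16) − (-9.600) = 17.8 mm/day.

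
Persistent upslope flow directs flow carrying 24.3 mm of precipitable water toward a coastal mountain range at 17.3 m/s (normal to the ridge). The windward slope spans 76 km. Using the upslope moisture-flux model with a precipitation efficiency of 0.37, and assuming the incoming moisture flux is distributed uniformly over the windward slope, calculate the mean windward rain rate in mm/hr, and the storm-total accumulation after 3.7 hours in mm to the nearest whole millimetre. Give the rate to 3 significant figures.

R ≈ 7.37 mm/hr; total ≈ 27 mm

Incoming column moisture flux per unit ridge length: F = V × PW = 17.3 × 24.3 = 420.39 mm·m/s.
Spread over the 76 km slope with efficiency ε = 0.37: R = ε·F/W = 0.37 × 420.39 / 76000 m = 2.047e-03 mm/s.
R = 2.047e-03 × 3600 = 7.37 mm/hr.
Over 3.7 h: total = 7.37 × 3.7 = 27.269 ≈ 27 mm.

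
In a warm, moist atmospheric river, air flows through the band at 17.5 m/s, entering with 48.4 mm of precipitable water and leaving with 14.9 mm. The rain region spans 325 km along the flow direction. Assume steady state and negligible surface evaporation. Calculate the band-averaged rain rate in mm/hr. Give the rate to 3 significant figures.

Column moisture flux per unit crosswind length is F = V × PW.
Inflow: F_in = 17.5 × 48.4 = 847 mm·m/s
Outflow: F_out = 17.5 × 14.9 = 260.75 mm·m/s
Steady-state rate R = (F_in − F_out)/L = (847 − 260.75) / 325000 m = 1.804e-03 mm/s.
R = 1.804e-03 × 3600 = 6.49 mm/hr.

R ≈ 6.49 mm/hr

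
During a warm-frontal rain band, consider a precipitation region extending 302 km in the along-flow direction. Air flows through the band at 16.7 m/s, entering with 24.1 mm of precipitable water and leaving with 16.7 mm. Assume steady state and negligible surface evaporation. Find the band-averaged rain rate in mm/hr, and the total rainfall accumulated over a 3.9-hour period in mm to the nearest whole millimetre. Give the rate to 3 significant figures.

R ≈ 1.47 mm/hr; total ≈ 6 mm

Column moisture flux per unit crosswind length is F = V × PW.
Inflow: F_in = 16.7 × 24.1 = 402.47 mm·m/s
Outflow: F_out = 16.7 × 16.7 = 278.89 mm·m/s
Steady-state rate R = (F_in − F_out)/L = (402.47 − 278.89) / 302000 m = 4.092e-04 mm/s.
R = 4.092e-04 × 3600 = 1.47 mm/hr.
Over 3.9 h: total = 1.47 × 3.9 = 5.733 ≈ 6 mm.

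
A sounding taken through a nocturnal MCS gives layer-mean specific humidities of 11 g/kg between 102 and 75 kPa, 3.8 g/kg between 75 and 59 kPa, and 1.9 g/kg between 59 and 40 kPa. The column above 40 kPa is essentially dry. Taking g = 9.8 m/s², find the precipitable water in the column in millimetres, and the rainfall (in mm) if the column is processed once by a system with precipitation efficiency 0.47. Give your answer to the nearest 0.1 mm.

Precipitable water is the column-integrated vapour mass per unit area: PW = (1/g) Σ q̄ Δp, with q in kg/kg and Δp in Pa (1 kg/m² of water = 1 mm).
Layer 102–75 kPa: Δp = 270 hPa = 27000 Pa, q̄ = 0.011 kg/kg → 0.011 × 27000 / 9.8 = 30.31 mm
Layer 75–59 kPa: Δp = 160 hPa = 16000 Pa, q̄ = 0.0038 kg/kg → 0.0038 × 16000 / 9.8 = 6.20 mm
Layer 59–40 kPa: Δp = 190 hPa = 19000 Pa, q̄ = 0.0019 kg/kg → 0.0019 × 19000 / 9.8 = 3.68 mm
PW = 30.31 + 6.20 + 3.68 = 40.19 ≈ 40.2 mm.
Rainfall = ε × PW = 0.47 × 40.2 = 18.9 mm.

PW ≈ 40.2 mm; rainfall ≈ 18.9 mm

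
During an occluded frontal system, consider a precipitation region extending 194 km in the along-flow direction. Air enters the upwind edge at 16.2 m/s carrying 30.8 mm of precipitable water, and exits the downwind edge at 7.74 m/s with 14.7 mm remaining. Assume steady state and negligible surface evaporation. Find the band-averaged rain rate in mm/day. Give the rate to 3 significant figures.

R ≈ 172 mm/day

Column moisture flux per unit crosswind length is F = V × PW.
Inflow: F_in = 16.2 × 30.8 = 498.96 mm·m/s
Outflow: F_out = 7.74 × 14.7 = 113.778 mm·m/s
Steady-state rate R = (F_in − F_out)/L = (498.96 − 113.778) / 194000 m = 1.985e-03 mm/s.
R = 1.985e-03 × 3600 × 24 = 172 mm/day.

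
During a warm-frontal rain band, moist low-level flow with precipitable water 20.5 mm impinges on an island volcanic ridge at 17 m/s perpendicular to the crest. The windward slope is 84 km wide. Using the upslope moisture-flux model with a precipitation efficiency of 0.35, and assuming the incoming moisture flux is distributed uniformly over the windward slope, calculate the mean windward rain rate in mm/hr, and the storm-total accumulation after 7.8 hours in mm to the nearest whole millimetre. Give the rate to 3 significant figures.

R ≈ 5.23 mm/hr; total ≈ 41 mm

Incoming column moisture flux per unit ridge length: F = V × PW = 17 × 20.5 = 348.5 mm·m/s.
Spread over the 84 km slope with efficiency ε = 0.35: R = ε·F/W = 0.35 × 348.5 / 84000 m = 1.452e-03 mm/s.
R = 1.452e-03 × 3600 = 5.23 mm/hr.
Over 7.8 h: total = 5.23 × 7.8 = 40.794 ≈ 41 mm.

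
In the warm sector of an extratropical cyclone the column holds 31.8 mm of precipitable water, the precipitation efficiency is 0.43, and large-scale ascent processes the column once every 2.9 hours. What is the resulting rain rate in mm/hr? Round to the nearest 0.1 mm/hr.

Each overturning extracts ε × PW = 0.43 × 31.8 = 13.674 mm.
Rate = ε·PW / τ = 13.674 / 2.9 h = 4.7 mm/hr.

R ≈ 4.7 mm/hr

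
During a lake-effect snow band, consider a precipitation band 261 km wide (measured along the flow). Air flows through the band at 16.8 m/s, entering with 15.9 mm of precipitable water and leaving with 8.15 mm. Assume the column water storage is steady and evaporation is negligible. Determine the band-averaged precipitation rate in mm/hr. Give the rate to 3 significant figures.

Column moisture flux per unit crosswind length is F = V × PW.
Inflow: F_in = 16.8 × 15.9 = 267.12 mm·m/s
Outflow: F_out = 16.8 × 8.15 = 136.92 mm·m/s
Steady-state rate R = (F_in − F_out)/L = (267.12 − 136.92) / 261000 m = 4.989e-04 mm/s.
R = 4.989e-04 × 3600 = 1.80 mm/hr.

R ≈ 1.80 mm/hr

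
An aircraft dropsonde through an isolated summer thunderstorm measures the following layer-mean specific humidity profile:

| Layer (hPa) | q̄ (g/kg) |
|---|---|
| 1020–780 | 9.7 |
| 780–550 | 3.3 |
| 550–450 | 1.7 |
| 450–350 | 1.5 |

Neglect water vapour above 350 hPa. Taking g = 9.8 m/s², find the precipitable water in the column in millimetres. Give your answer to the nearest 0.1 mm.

Precipitable water is the column-integrated vapour mass per unit area: PW = (1/g) Σ q̄ Δp, with q in kg/kg and Δp in Pa (1 kg/m² of water = 1 mm).
Layer 1020–780 hPa: Δp = 240 hPa = 24000 Pa, q̄ = 0.0097 kg/kg → 0.0097 × 24000 / 9.8 = 23.76 mm
Layer 780–550 hPa: Δp = 230 hPa = 23000 Pa, q̄ = 0.0033 kg/kg → 0.0033 × 23000 / 9.8 = 7.74 mm
Layer 550–450 hPa: Δp = 100 hPa = 10000 Pa, q̄ = 0.0017 kg/kg → 0.0017 × 10000 / 9.8 = 1.73 mm
Layer 450–350 hPa: Δp = 100 hPa = 10000 Pa, q̄ = 0.0015 kg/kg → 0.0015 × 10000 / 9.8 = 1.53 mm
PW = 23.76 + 7.74 + 1.73 + 1.53 = 34.76 ≈ 34.8 mm.

PW ≈ 34.8 mm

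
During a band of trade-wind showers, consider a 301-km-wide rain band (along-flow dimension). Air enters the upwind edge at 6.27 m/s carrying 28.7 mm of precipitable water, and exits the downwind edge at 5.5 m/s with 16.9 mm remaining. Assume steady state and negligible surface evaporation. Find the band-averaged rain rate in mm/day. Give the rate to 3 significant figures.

R ≈ 25.0 mm/day

Column moisture flux per unit crosswind length is F = V × PW.
Inflow: F_in = 6.27 × 28.7 = 179.949 mm·m/s
Outflow: F_out = 5.5 × 16.9 = 92.95 mm·m/s
Steady-state rate R = (F_in − F_out)/L = (179.949 − 92.95) / 301000 m = 2.890e-04 mm/s.
R = 2.890e-04 × 3600 × 24 = 25.0 mm/day.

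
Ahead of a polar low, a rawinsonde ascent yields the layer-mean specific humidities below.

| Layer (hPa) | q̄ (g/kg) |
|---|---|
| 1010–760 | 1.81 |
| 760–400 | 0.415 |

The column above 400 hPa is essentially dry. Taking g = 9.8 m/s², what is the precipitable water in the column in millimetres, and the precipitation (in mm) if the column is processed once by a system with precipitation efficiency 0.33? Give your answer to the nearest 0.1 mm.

Precipitable water is the column-integrated vapour mass per unit area: PW = (1/g) Σ q̄ Δp, with q in kg/kg and Δp in Pa (1 kg/m² of water = 1 mm).
Layer 1010–760 hPa: Δp = 250 hPa = 25000 Pa, q̄ = 0.00181 kg/kg → 0.00181 × 25000 / 9.8 = 4.62 mm
Layer 760–400 hPa: Δp = 360 hPa = 36000 Pa, q̄ = 0.000415 kg/kg → 0.000415 × 36000 / 9.8 = 1.52 mm
PW = 4.62 + 1.52 = 6.14 ≈ 6.1 mm.
Precipitation = ε × PW = 0.33 × 6.1 = 2.0 mm.

PW ≈ 6.1 mm; precipitation ≈ 2.0 mm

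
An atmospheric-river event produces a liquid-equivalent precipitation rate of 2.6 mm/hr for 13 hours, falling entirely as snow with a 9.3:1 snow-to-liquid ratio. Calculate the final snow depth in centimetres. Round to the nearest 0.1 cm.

Liquid-equivalent depth = 2.6 × 13 = 33.8 mm.
Snow depth = 33.8 mm × 9.3 = 314.34 mm = 31.4 cm.

snow depth ≈ 31.4 cm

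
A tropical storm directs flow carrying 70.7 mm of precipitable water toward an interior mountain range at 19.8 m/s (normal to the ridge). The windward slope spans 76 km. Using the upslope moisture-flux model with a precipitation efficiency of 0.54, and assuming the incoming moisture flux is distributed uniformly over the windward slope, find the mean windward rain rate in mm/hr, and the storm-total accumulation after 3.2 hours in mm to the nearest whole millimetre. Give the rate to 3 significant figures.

Incoming column moisture flux per unit ridge length: F = V × PW = 19.8 × 70.7 = 1399.86 mm·m/s.
Spread over the 76 km slope with efficiency ε = 0.54: R = ε·F/W = 0.54 × 1399.86 / 76000 m = 9.946e-03 mm/s.
R = 9.946e-03 × 3600 = 35.8 mm/hr.
Over 3.2 h: total = 35.8 × 3.2 = 114.56 ≈ 115 mm.

R ≈ 35.8 mm/hr; total ≈ 115 mm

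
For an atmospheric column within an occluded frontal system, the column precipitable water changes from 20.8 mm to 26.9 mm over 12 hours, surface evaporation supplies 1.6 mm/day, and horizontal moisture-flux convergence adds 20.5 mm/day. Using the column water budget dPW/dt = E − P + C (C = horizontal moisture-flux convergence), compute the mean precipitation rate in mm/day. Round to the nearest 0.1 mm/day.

P ≈ 9.9 mm/day

dPW/dt = (26.9 − 20.8) mm / (12/24 day) = +12.200 mm/day.
P = E + C − dPW/dt = 1.6 + (20.5) − (+12.200) = 9.9 mm/day.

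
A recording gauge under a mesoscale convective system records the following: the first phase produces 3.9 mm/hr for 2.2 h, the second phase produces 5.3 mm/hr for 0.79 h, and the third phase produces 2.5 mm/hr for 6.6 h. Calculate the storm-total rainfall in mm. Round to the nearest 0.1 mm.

Total = Σ Rᵢ Δtᵢ = 3.9 × 2.2 + 5.3 × 0.79 + 2.5 × 6.6
      = 8.58 + 4.187 + 16.5 = 29.3 mm.

total ≈ 29.3 mm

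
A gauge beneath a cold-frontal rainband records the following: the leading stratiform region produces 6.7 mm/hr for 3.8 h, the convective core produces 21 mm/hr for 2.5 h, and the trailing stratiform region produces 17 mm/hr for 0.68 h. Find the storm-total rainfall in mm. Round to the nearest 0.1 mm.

Total = Σ Rᵢ Δtᵢ = 6.7 × 3.8 + 21 × 2.5 + 17 × 0.68
      = 25.46 + 52.5 + 11.56 = 89.5 mm.

total ≈ 89.5 mm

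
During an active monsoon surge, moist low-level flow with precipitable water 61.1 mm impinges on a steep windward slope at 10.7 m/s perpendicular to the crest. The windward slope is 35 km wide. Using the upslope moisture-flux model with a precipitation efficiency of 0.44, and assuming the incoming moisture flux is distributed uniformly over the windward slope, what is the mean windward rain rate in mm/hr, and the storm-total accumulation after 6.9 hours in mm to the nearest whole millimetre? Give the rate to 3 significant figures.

Incoming column moisture flux per unit ridge length: F = V × PW = 10.7 × 61.1 = 653.77 mm·m/s.
Spread over the 35 km slope with efficiency ε = 0.44: R = ε·F/W = 0.44 × 653.77 / 35000 m = 8.219e-03 mm/s.
R = 8.219e-03 × 3600 = 29.6 mm/hr.
Over 6.9 h: total = 29.6 × 6.9 = 204.24 ≈ 204 mm.

R ≈ 29.6 mm/hr; total ≈ 204 mm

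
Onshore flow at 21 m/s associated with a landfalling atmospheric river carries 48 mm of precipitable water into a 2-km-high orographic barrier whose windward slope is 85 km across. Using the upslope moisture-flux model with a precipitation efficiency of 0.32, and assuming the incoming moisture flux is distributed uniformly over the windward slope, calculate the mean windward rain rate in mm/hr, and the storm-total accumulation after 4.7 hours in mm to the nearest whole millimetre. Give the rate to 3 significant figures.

R ≈ 13.7 mm/hr; total ≈ 64 mm

Incoming column moisture flux per unit ridge length: F = V × PW = 21 × 48 = 1008 mm·m/s.
Spread over the 85 km slope with efficiency ε = 0.32: R = ε·F/W = 0.32 × 1008 / 85000 m = 3.795e-03 mm/s.
R = 3.795e-03 × 3600 = 13.7 mm/hr.
Over 4.7 h: total = 13.7 × 4.7 = 64.39 ≈ 64 mm.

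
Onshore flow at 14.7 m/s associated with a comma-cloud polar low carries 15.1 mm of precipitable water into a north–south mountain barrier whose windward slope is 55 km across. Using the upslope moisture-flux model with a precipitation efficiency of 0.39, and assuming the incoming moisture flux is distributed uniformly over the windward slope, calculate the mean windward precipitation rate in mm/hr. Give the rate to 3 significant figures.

R ≈ 5.67 mm/hr

Incoming column moisture flux per unit ridge length: F = V × PW = 14.7 × 15.1 = 221.97 mm·m/s.
Spread over the 55 km slope with efficiency ε = 0.39: R = ε·F/W = 0.39 × 221.97 / 55000 m = 1.574e-03 mm/s.
R = 1.574e-03 × 3600 = 5.67 mm/hr.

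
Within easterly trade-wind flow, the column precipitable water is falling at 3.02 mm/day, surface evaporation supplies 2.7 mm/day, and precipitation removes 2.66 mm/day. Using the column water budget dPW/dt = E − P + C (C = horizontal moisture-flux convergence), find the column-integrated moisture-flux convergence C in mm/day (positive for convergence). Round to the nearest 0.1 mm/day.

C ≈ -3.1 mm/day

dPW/dt = -3.02 mm/day.
C = dPW/dt − E + P = (-3.02) − 2.7 + 2.66 = -3.1 mm/day.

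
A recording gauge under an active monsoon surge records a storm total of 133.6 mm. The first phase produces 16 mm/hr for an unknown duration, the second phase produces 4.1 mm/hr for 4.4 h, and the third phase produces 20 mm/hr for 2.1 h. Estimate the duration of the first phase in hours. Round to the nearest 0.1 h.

Known phases: 4.1 × 4.4 + 20 × 2.1 = 18.04 + 42 = 60.04 mm.
Remaining depth = 133.6 − 60.04 = 73.56 mm.
Duration = 73.56 / 16 = 4.6 h.

duration ≈ 4.6 h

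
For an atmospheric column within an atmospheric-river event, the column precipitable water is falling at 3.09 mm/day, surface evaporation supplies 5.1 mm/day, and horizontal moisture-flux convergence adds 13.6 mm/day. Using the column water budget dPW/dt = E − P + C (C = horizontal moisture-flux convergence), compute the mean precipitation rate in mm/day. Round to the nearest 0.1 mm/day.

P ≈ 21.8 mm/day

dPW/dt = -3.09 mm/day.
P = E + C − dPW/dt = 5.1 + (13.6) − (-3.09) = 21.8 mm/day.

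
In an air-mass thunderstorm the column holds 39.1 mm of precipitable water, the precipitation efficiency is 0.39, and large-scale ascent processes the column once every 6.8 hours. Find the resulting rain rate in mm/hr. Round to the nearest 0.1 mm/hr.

R ≈ 2.2 mm/hr

Each overturning extracts ε × PW = 0.39 × 39.1 = 15.249 mm.
Rate = ε·PW / τ = 15.249 / 6.8 h = 2.2 mm/hr.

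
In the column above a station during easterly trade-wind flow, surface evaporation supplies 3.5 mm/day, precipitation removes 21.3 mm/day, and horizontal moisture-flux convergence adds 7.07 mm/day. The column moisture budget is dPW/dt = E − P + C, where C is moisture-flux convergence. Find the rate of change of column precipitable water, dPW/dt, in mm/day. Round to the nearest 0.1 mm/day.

dPW/dt ≈ -10.7 mm/day

dPW/dt = E − P + C = 3.5 − 21.3 + (7.07) = -10.7 mm/day.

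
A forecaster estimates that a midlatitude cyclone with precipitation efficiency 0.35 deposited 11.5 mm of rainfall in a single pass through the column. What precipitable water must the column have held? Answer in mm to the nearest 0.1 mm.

PW ≈ 32.9 mm

PW = rainfall / ε = 11.5 / 0.35 = 32.9 mm.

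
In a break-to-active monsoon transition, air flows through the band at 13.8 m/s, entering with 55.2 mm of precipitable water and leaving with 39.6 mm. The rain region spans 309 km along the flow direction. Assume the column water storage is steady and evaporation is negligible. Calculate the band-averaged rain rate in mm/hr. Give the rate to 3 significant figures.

Column moisture flux per unit crosswind length is F = V × PW.
Inflow: F_in = 13.8 × 55.2 = 761.76 mm·m/s
Outflow: F_out = 13.8 × 39.6 = 546.48 mm·m/s
Steady-state rate R = (F_in − F_out)/L = (761.76 − 546.48) / 309000 m = 6.967e-04 mm/s.
R = 6.967e-04 × 3600 = 2.51 mm/hr.

R ≈ 2.51 mm/hr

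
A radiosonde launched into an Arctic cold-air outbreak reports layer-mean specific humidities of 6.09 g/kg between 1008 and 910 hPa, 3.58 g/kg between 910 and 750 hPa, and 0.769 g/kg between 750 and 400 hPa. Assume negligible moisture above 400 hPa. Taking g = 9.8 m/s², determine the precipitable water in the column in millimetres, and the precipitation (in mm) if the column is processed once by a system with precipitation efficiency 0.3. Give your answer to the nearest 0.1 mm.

PW ≈ 14.7 mm; precipitation ≈ 4.4 mm

Precipitable water is the column-integrated vapour mass per unit area: PW = (1/g) Σ q̄ Δp, with q in kg/kg and Δp in Pa (1 kg/m² of water = 1 mm).
Layer 1008–910 hPa: Δp = 98 hPa = 9800 Pa, q̄ = 0.00609 kg/kg → 0.00609 × 9800 / 9.8 = 6.09 mm
Layer 910–750 hPa: Δp = 160 hPa = 16000 Pa, q̄ = 0.00358 kg/kg → 0.00358 × 16000 / 9.8 = 5.84 mm
Layer 750–400 hPa: Δp = 350 hPa = 35000 Pa, q̄ = 0.000769 kg/kg → 0.000769 × 35000 / 9.8 = 2.75 mm
PW = 6.09 + 5.84 + 2.75 = 14.68 ≈ 14.7 mm.
Precipitation = ε × PW = 0.3 × 14.7 = 4.4 mm.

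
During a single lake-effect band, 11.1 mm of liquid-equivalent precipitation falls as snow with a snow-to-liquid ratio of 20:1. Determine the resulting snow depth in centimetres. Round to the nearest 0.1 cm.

Snow depth = liquid × ratio = 11.1 mm × 20 = 222 mm = 22.2 cm.

snow depth ≈ 22.2 cm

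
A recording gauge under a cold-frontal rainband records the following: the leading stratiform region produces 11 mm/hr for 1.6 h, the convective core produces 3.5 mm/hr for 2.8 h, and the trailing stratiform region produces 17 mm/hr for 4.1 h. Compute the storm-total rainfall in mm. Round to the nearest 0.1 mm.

total ≈ 97.1 mm

Total = Σ Rᵢ Δtᵢ = 11 × 1.6 + 3.5 × 2.8 + 17 × 4.1
      = 17.6 + 9.8 + 69.7 = 97.1 mm.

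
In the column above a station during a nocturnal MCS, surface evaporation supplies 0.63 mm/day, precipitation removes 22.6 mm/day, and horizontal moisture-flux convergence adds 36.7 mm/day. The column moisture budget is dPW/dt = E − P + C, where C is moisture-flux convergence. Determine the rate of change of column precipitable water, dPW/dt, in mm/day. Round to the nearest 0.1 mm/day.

dPW/dt ≈ 14.7 mm/day

dPW/dt = E − P + C = 0.63 − 22.6 + (36.7) = 14.7 mm/day.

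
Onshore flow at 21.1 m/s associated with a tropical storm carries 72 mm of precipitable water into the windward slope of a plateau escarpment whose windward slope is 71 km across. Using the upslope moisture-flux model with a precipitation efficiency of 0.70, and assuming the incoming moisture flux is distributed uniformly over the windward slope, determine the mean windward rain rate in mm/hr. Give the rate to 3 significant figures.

Incoming column moisture flux per unit ridge length: F = V × PW = 21.1 × 72 = 1519.2 mm·m/s.
Spread over the 71 km slope with efficiency ε = 0.70: R = ε·F/W = 0.70 × 1519.2 / 71000 m = 1.498e-02 mm/s.
R = 1.498e-02 × 3600 = 53.9 mm/hr.

R ≈ 53.9 mm/hr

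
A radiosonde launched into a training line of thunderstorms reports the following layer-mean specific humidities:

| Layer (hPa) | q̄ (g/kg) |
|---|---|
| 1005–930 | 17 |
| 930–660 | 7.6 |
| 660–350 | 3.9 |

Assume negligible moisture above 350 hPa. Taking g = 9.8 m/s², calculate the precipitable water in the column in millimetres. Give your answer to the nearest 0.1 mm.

Precipitable water is the column-integrated vapour mass per unit area: PW = (1/g) Σ q̄ Δp, with q in kg/kg and Δp in Pa (1 kg/m² of water = 1 mm).
Layer 1005–930 hPa: Δp = 75 hPa = 7500 Pa, q̄ = 0.017 kg/kg → 0.017 × 7500 / 9.8 = 13.01 mm
Layer 930–660 hPa: Δp = 270 hPa = 27000 Pa, q̄ = 0.0076 kg/kg → 0.0076 × 27000 / 9.8 = 20.94 mm
Layer 660–350 hPa: Δp = 310 hPa = 31000 Pa, q̄ = 0.0039 kg/kg → 0.0039 × 31000 / 9.8 = 12.34 mm
PW = 13.01 + 20.94 + 12.34 = 46.29 ≈ 46.3 mm.

PW ≈ 46.3 mm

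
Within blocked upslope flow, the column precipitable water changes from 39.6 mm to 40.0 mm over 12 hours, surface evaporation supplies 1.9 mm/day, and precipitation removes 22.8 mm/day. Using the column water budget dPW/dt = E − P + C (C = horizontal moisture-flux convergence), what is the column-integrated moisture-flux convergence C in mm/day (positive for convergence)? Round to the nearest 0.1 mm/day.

C ≈ 21.7 mm/day

dPW/dt = (40.0 − 39.6) mm / (12/24 day) = +0.800 mm/day.
C = dPW/dt − E + P = (+0.800) − 1.9 + 22.8 = 21.7 mm/day.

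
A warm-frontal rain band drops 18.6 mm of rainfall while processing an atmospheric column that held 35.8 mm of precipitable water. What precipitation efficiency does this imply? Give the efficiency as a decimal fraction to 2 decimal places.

ε ≈ 0.52

ε = rainfall / PW = 18.6 / 35.8 = 0.52.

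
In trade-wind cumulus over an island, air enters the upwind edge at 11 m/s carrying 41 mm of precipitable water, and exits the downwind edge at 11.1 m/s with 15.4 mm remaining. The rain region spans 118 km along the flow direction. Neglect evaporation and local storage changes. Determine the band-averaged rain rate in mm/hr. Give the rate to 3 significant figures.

Column moisture flux per unit crosswind length is F = V × PW.
Inflow: F_in = 11 × 41 = 451 mm·m/s
Outflow: F_out = 11.1 × 15.4 = 170.94 mm·m/s
Steady-state rate R = (F_in − F_out)/L = (451 − 170.94) / 118000 m = 2.373e-03 mm/s.
R = 2.373e-03 × 3600 = 8.54 mm/hr.

R ≈ 8.54 mm/hr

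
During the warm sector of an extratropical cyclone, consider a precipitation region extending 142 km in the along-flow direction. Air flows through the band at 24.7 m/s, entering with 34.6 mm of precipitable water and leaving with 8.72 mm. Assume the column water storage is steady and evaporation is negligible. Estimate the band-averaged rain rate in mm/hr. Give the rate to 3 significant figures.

Column moisture flux per unit crosswind length is F = V × PW.
Inflow: F_in = 24.7 × 34.6 = 854.62 mm·m/s
Outflow: F_out = 24.7 × 8.72 = 215.384 mm·m/s
Steady-state rate R = (F_in − F_out)/L = (854.62 − 215.384) / 142000 m = 4.502e-03 mm/s.
R = 4.502e-03 × 3600 = 16.2 mm/hr.

R ≈ 16.2 mm/hr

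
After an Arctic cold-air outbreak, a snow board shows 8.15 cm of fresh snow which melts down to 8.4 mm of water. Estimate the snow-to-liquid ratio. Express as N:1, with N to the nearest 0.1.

Ratio = snow depth / SWE = 81.5 mm / 8.4 mm = 9.7, i.e. 9.7:1.

ratio ≈ 9.7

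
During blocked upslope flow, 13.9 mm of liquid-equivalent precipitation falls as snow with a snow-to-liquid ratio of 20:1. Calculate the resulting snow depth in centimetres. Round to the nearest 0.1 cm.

Snow depth = liquid × ratio = 13.9 mm × 20 = 278 mm = 27.8 cm.

snow depth ≈ 27.8 cm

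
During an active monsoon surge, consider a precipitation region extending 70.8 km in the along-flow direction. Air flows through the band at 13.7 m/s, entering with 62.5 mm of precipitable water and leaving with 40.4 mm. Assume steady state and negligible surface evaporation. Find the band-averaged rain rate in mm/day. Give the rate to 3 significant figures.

Column moisture flux per unit crosswind length is F = V × PW.
Inflow: F_in = 13.7 × 62.5 = 856.25 mm·m/s
Outflow: F_out = 13.7 × 40.4 = 553.48 mm·m/s
Steady-state rate R = (F_in − F_out)/L = (856.25 − 553.48) / 70800 m = 4.276e-03 mm/s.
R = 4.276e-03 × 3600 × 24 = 369 mm/day.

R ≈ 369 mm/day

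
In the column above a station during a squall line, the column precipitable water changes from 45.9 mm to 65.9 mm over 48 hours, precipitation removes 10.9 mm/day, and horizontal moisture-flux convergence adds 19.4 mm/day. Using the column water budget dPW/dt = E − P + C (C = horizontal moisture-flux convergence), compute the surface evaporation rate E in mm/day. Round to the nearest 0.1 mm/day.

dPW/dt = (65.9 − 45.9) mm / (48/24 day) = +10.000 mm/day.
E = dPW/dt + P − C = (+10.000) + 10.9 − (19.4) = 1.5 mm/day.

E ≈ 1.5 mm/day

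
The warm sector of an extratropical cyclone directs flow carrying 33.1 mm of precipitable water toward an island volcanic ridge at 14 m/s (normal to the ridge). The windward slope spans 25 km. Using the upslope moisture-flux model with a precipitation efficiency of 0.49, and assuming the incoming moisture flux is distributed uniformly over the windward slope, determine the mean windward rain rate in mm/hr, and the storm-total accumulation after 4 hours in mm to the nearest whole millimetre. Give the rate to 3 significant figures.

R ≈ 32.7 mm/hr; total ≈ 131 mm

Incoming column moisture flux per unit ridge length: F = V × PW = 14 × 33.1 = 463.4 mm·m/s.
Spread over the 25 km slope with efficiency ε = 0.49: R = ε·F/W = 0.49 × 463.4 / 25000 m = 9.083e-03 mm/s.
R = 9.083e-03 × 3600 = 32.7 mm/hr.
Over 4 h: total = 32.7 × 4 = 130.8 ≈ 131 mm.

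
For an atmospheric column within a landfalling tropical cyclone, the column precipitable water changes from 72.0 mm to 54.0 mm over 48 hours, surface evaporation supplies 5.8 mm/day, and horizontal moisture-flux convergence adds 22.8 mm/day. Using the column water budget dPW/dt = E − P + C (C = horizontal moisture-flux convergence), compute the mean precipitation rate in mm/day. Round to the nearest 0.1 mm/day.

dPW/dt = (54.0 − 72.0) mm / (48/24 day) = -9.000 mm/day.
P = E + C − dPW/dt = 5.8 + (22.8) − (-9.000) = 37.6 mm/day.

P ≈ 37.6 mm/day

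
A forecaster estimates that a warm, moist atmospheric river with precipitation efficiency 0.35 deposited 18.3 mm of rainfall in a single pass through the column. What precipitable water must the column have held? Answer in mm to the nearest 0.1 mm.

PW ≈ 52.3 mm

PW = rainfall / ε = 18.3 / 0.35 = 52.3 mm.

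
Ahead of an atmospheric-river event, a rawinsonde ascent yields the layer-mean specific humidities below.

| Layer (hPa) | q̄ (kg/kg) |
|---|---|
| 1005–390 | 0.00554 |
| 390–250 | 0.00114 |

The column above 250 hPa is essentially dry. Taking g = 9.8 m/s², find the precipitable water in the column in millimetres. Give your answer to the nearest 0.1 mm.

PW ≈ 36.4 mm

Precipitable water is the column-integrated vapour mass per unit area: PW = (1/g) Σ q̄ Δp, with q in kg/kg and Δp in Pa (1 kg/m² of water = 1 mm).
Layer 1005–390 hPa: Δp = 615 hPa = 61500 Pa, q̄ = 0.00554 kg/kg → 0.00554 × 61500 / 9.8 = 34.77 mm
Layer 390–250 hPa: Δp = 140 hPa = 14000 Pa, q̄ = 0.00114 kg/kg → 0.00114 × 14000 / 9.8 = 1.63 mm
PW = 34.77 + 1.63 = 36.40 ≈ 36.4 mm.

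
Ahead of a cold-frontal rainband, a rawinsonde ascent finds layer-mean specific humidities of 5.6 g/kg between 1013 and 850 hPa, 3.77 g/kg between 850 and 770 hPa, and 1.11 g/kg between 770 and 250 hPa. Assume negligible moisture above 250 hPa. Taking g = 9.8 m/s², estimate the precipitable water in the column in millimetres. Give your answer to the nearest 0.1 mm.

Precipitable water is the column-integrated vapour mass per unit area: PW = (1/g) Σ q̄ Δp, with q in kg/kg and Δp in Pa (1 kg/m² of water = 1 mm).
Layer 1013–850 hPa: Δp = 163 hPa = 16300 Pa, q̄ = 0.0056 kg/kg → 0.0056 × 16300 / 9.8 = 9.31 mm
Layer 850–770 hPa: Δp = 80 hPa = 8000 Pa, q̄ = 0.00377 kg/kg → 0.00377 × 8000 / 9.8 = 3.08 mm
Layer 770–250 hPa: Δp = 520 hPa = 52000 Pa, q̄ = 0.00111 kg/kg → 0.00111 × 52000 / 9.8 = 5.89 mm
PW = 9.31 + 3.08 + 5.89 = 18.28 ≈ 18.3 mm.

PW ≈ 18.3 mm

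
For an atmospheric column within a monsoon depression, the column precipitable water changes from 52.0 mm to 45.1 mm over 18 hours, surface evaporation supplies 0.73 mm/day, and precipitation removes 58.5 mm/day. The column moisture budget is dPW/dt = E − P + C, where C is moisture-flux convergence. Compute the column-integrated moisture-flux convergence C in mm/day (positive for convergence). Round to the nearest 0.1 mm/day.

C ≈ 48.6 mm/day

dPW/dt = (45.1 − 52.0) mm / (18/24 day) = -9.200 mm/day.
C = dPW/dt − E + P = (-9.200) − 0.73 + 58.5 = 48.6 mm/day.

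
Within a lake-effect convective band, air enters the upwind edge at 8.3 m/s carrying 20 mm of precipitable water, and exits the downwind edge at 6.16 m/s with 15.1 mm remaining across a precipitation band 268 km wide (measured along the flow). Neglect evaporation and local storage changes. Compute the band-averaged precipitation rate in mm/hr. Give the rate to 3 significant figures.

R ≈ 0.980 mm/hr

Column moisture flux per unit crosswind length is F = V × PW.
Inflow: F_in = 8.3 × 20 = 166 mm·m/s
Outflow: F_out = 6.16 × 15.1 = 93.016 mm·m/s
Steady-state rate R = (F_in − F_out)/L = (166 − 93.016) / 268000 m = 2.723e-04 mm/s.
R = 2.723e-04 × 3600 = 0.980 mm/hr.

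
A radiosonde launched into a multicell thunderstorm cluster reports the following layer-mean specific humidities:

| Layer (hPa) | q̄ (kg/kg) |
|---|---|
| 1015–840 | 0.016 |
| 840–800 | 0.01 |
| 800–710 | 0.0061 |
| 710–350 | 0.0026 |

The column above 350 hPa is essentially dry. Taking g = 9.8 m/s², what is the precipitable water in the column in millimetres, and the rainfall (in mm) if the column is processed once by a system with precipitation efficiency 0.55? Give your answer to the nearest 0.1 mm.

Precipitable water is the column-integrated vapour mass per unit area: PW = (1/g) Σ q̄ Δp, with q in kg/kg and Δp in Pa (1 kg/m² of water = 1 mm).
Layer 1015–840 hPa: Δp = 175 hPa = 17500 Pa, q̄ = 0.016 kg/kg → 0.016 × 17500 / 9.8 = 28.57 mm
Layer 840–800 hPa: Δp = 40 hPa = 4000 Pa, q̄ = 0.01 kg/kg → 0.01 × 4000 / 9.8 = 4.08 mm
Layer 800–710 hPa: Δp = 90 hPa = 9000 Pa, q̄ = 0.0061 kg/kg → 0.0061 × 9000 / 9.8 = 5.60 mm
Layer 710–350 hPa: Δp = 360 hPa = 36000 Pa, q̄ = 0.0026 kg/kg → 0.0026 × 36000 / 9.8 = 9.55 mm
PW = 28.57 + 4.08 + 5.60 + 9.55 = 47.80 ≈ 47.8 mm.
Rainfall = ε × PW = 0.55 × 47.8 = 26.3 mm.

PW ≈ 47.8 mm; rainfall ≈ 26.3 mm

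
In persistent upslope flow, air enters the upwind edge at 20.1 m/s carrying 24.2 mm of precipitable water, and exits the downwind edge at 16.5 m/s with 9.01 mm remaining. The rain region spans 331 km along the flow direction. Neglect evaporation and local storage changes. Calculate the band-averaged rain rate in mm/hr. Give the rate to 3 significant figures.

Column moisture flux per unit crosswind length is F = V × PW.
Inflow: F_in = 20.1 × 24.2 = 486.42 mm·m/s
Outflow: F_out = 16.5 × 9.01 = 148.665 mm·m/s
Steady-state rate R = (F_in − F_out)/L = (486.42 − 148.665) / 331000 m = 1.020e-03 mm/s.
R = 1.020e-03 × 3600 = 3.67 mm/hr.

R ≈ 3.67 mm/hr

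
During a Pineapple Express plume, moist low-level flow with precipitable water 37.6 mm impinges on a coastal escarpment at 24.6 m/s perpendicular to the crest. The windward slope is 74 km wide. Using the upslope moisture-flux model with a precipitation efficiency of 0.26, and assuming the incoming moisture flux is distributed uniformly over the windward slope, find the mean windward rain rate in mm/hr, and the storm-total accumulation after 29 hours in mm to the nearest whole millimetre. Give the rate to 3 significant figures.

R ≈ 11.7 mm/hr; total ≈ 339 mm

Incoming column moisture flux per unit ridge length: F = V × PW = 24.6 × 37.6 = 924.96 mm·m/s.
Spread over the 74 km slope with efficiency ε = 0.26: R = ε·F/W = 0.26 × 924.96 / 74000 m = 3.250e-03 mm/s.
R = 3.250e-03 × 3600 = 11.7 mm/hr.
Over 29 h: total = 11.7 × 29 = 339.3 ≈ 339 mm.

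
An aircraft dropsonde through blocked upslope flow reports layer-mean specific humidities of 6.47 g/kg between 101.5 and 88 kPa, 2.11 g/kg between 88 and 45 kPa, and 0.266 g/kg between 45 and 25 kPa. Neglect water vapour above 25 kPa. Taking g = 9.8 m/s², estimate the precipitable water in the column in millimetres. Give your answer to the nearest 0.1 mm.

Precipitable water is the column-integrated vapour mass per unit area: PW = (1/g) Σ q̄ Δp, with q in kg/kg and Δp in Pa (1 kg/m² of water = 1 mm).
Layer 101.5–88 kPa: Δp = 135 hPa = 13500 Pa, q̄ = 0.00647 kg/kg → 0.00647 × 13500 / 9.8 = 8.91 mm
Layer 88–45 kPa: Δp = 430 hPa = 43000 Pa, q̄ = 0.00211 kg/kg → 0.00211 × 43000 / 9.8 = 9.26 mm
Layer 45–25 kPa: Δp = 200 hPa = 20000 Pa, q̄ = 0.000266 kg/kg → 0.000266 × 20000 / 9.8 = 0.54 mm
PW = 8.91 + 9.26 + 0.54 = 18.71 ≈ 18.7 mm.

PW ≈ 18.7 mm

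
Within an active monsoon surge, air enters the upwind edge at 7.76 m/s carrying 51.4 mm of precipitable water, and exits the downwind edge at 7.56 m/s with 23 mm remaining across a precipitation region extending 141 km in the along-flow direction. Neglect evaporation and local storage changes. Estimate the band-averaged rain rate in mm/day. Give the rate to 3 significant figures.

R ≈ 138 mm/day

Column moisture flux per unit crosswind length is F = V × PW.
Inflow: F_in = 7.76 × 51.4 = 398.864 mm·m/s
Outflow: F_out = 7.56 × 23 = 173.88 mm·m/s
Steady-state rate R = (F_in − F_out)/L = (398.864 − 173.88) / 141000 m = 1.596e-03 mm/s.
R = 1.596e-03 × 3600 × 24 = 138 mm/day.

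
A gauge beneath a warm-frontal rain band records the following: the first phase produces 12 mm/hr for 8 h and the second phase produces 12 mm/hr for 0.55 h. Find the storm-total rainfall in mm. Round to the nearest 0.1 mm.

total ≈ 102.6 mm

Total = Σ Rᵢ Δtᵢ = 12 × 8 + 12 × 0.55
      = 96 + 6.6 = 102.6 mm.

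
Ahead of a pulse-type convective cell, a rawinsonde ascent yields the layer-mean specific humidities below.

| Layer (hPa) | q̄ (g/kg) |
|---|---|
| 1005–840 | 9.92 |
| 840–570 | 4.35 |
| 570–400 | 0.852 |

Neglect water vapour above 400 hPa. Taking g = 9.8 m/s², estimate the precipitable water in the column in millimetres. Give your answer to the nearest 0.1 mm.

PW ≈ 30.2 mm

Precipitable water is the column-integrated vapour mass per unit area: PW = (1/g) Σ q̄ Δp, with q in kg/kg and Δp in Pa (1 kg/m² of water = 1 mm).
Layer 1005–840 hPa: Δp = 165 hPa = 16500 Pa, q̄ = 0.00992 kg/kg → 0.00992 × 16500 / 9.8 = 16.70 mm
Layer 840–570 hPa: Δp = 270 hPa = 27000 Pa, q̄ = 0.00435 kg/kg → 0.00435 × 27000 / 9.8 = 11.98 mm
Layer 570–400 hPa: Δp = 170 hPa = 17000 Pa, q̄ = 0.000852 kg/kg → 0.000852 × 17000 / 9.8 = 1.48 mm
PW = 16.70 + 11.98 + 1.48 = 30.16 ≈ 30.2 mm.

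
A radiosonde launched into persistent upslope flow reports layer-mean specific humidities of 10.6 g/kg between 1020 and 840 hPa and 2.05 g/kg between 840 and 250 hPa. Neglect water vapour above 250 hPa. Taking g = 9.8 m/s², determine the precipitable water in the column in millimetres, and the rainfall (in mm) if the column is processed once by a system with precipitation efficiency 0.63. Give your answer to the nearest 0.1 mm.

Precipitable water is the column-integrated vapour mass per unit area: PW = (1/g) Σ q̄ Δp, with q in kg/kg and Δp in Pa (1 kg/m² of water = 1 mm).
Layer 1020–840 hPa: Δp = 180 hPa = 18000 Pa, q̄ = 0.0106 kg/kg → 0.0106 × 18000 / 9.8 = 19.47 mm
Layer 840–250 hPa: Δp = 590 hPa = 59000 Pa, q̄ = 0.00205 kg/kg → 0.00205 × 59000 / 9.8 = 12.34 mm
PW = 19.47 + 12.34 = 31.81 ≈ 31.8 mm.
Rainfall = ε × PW = 0.63 × 31.8 = 20.0 mm.

PW ≈ 31.8 mm; rainfall ≈ 20.0 mm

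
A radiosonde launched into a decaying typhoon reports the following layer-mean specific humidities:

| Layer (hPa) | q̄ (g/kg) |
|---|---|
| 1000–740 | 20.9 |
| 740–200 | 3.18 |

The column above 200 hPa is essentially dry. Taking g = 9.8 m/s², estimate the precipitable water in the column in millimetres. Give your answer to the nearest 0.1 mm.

PW ≈ 73.0 mm

Precipitable water is the column-integrated vapour mass per unit area: PW = (1/g) Σ q̄ Δp, with q in kg/kg and Δp in Pa (1 kg/m² of water = 1 mm).
Layer 1000–740 hPa: Δp = 260 hPa = 26000 Pa, q̄ = 0.0209 kg/kg → 0.0209 × 26000 / 9.8 = 55.45 mm
Layer 740–200 hPa: Δp = 540 hPa = 54000 Pa, q̄ = 0.00318 kg/kg → 0.00318 × 54000 / 9.8 = 17.52 mm
PW = 55.45 + 17.52 = 72.97 ≈ 73.0 mm.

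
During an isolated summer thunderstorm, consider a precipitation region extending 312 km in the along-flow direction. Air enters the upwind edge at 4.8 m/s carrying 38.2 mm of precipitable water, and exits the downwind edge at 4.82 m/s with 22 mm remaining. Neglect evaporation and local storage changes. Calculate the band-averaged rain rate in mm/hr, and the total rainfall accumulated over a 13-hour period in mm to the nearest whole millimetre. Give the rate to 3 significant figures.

R ≈ 0.892 mm/hr; total ≈ 12 mm

Column moisture flux per unit crosswind length is F = V × PW.
Inflow: F_in = 4.8 × 38.2 = 183.36 mm·m/s
Outflow: F_out = 4.82 × 22 = 106.04 mm·m/s
Steady-state rate R = (F_in − F_out)/L = (183.36 − 106.04) / 312000 m = 2.478e-04 mm/s.
R = 2.478e-04 × 3600 = 0.892 mm/hr.
Over 13 h: total = 0.892 × 13 = 11.596 ≈ 12 mm.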